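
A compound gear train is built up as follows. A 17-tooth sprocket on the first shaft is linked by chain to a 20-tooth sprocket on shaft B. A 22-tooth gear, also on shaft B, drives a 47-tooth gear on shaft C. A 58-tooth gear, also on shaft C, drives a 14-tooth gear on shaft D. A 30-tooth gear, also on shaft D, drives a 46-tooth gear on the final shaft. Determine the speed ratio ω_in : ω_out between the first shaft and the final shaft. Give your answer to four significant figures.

0.9302

Each stage contributes driven/driver: chain 20/17 = 1.1765, gear mesh 47/22 = 2.1364, gear mesh 14/58 = 0.24138, gear mesh 46/30 = 1.5333.
Overall: 1.1765 × 2.1364 × 0.24138 × 1.5333 = 0.93024.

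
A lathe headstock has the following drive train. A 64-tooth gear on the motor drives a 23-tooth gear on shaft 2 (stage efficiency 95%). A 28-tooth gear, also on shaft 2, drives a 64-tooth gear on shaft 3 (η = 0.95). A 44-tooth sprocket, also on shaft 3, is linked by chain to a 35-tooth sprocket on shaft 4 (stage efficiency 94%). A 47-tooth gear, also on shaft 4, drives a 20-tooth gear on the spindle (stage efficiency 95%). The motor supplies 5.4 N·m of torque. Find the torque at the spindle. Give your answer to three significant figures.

1.21 N·m

After the gear mesh (23/64): 5.4 × 0.35938 × 0.95 = 1.8436 N·m
After the gear mesh (64/28): 1.8436 × 2.2857 × 0.95 = 4.0032 N·m
After the chain (35/44): 4.0032 × 0.79545 × 0.94 = 2.9933 N·m
After the gear mesh (20/47): 2.9933 × 0.42553 × 0.95 = 1.2101 N·m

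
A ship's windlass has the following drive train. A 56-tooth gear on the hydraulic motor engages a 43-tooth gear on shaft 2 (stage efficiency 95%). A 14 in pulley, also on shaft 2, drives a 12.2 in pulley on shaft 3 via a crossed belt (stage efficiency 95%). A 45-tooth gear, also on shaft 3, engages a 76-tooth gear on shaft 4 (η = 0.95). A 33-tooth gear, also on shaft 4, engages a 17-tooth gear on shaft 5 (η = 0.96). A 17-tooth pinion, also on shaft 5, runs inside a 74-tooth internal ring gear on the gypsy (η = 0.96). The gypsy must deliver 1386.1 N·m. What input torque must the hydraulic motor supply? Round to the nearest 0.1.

692.2 N·m

Overall ratio R = 0.76786 × 0.87143 × 1.6889 × 0.51515 × 4.3529 = 2.5341; overall efficiency η = 0.95 × 0.95 × 0.95 × 0.96 × 0.96 = 0.7902.
Input torque = output torque / (R × η) = 1386.1 / (2.5341 × 0.7902) = 692.23 N·m.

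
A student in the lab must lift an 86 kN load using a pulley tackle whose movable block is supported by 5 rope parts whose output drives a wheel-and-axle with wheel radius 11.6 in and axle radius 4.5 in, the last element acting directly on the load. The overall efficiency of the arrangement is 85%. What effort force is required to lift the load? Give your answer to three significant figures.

7.85 kN

Block-and-tackle MA = number of supporting rope parts = 5.
Wheel-and-axle MA = R/r = 11.6/4.5 = 2.5778.
Combined ideal MA = 5 × 2.5778 = 12.889.
Actual MA = 12.889 × 0.85 = 10.956.
Effort = load / actual MA = 86 / 10.956 = 7.8499 kN.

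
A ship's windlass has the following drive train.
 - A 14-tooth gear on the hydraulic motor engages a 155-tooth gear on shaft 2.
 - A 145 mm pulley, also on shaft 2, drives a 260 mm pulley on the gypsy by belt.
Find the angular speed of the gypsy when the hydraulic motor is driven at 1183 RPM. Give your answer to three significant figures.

59.6 RPM

the hydraulic motor → shaft 2 (gear mesh, 155/14): 1183 ÷ 11.071 = 106.85 RPM
shaft 2 → the gypsy (belt, 260/145): 106.85 ÷ 1.7931 = 59.59 RPM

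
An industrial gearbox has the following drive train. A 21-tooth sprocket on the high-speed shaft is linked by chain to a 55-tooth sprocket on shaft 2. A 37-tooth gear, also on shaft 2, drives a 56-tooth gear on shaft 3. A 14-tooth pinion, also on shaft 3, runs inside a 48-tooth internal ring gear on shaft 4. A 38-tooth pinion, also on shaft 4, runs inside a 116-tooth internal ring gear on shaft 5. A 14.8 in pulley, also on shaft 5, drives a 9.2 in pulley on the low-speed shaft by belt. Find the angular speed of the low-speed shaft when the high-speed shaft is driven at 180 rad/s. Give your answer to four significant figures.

the high-speed shaft → shaft 2 (chain, 55/21): 180 ÷ 2.619 = 68.727 rad/s
shaft 2 → shaft 3 (gear mesh, 56/37): 68.727 ÷ 1.5135 = 45.409 rad/s
shaft 3 → shaft 4 (internal gear, 48/14): 45.409 ÷ 3.4286 = 13.244 rad/s
shaft 4 → shaft 5 (internal gear, 116/38): 13.244 ÷ 3.0526 = 4.3387 rad/s
shaft 5 → the low-speed shaft (belt, 9.2/14.8): 4.3387 ÷ 0.62162 = 6.9796 rad/s

6.980 rad/s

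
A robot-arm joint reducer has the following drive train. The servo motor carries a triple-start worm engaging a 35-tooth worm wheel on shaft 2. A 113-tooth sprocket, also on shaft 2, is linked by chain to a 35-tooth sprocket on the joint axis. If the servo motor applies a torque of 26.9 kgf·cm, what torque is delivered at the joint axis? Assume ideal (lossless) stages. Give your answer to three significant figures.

worm 35/3 = 11.667 → τ = 26.9·11.667 = 313.83 kgf·cm
chain 35/113 = 0.30973 → τ = 313.83·0.30973 = 97.205 kgf·cm

97.2 kgf·cm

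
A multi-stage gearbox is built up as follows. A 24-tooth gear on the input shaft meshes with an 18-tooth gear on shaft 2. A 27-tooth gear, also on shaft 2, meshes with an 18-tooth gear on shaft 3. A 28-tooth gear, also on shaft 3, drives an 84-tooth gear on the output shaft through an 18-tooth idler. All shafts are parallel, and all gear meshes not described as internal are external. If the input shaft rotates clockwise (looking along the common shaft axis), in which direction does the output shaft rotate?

clockwise

the input shaft → shaft 2: external mesh, 1 reversal → CCW.
shaft 2 → shaft 3: external mesh, 1 reversal → CW.
shaft 3 → the output shaft: driver → idler → driven is 2 external meshes, 2 reversals → CW.
4 reversals in total — an even number — so the output shaft turns the same way as the input shaft.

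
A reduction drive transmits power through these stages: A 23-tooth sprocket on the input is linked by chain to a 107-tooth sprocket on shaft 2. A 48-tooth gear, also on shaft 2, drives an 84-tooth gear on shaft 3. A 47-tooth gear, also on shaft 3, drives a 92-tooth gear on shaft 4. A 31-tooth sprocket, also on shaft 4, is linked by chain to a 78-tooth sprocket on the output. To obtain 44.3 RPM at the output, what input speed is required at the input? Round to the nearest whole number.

Overall ratio R = 4.6522 × 1.75 × 1.9574 × 2.5161 = 40.097.
Required input speed = output speed × R = 44.3 × 40.097 = 1776.3 RPM.

1776 RPM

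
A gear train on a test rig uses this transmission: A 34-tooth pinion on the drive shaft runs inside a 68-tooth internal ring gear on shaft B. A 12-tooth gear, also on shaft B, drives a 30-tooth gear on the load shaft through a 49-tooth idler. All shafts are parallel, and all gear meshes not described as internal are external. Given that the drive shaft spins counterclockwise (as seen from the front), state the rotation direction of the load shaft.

counterclockwise

the drive shaft → shaft B: internal mesh, same direction → CCW.
shaft B → the load shaft: driver → idler → driven is 2 external meshes, 2 reversals → CCW.
2 reversals in total — an even number — so the load shaft turns the same way as the drive shaft.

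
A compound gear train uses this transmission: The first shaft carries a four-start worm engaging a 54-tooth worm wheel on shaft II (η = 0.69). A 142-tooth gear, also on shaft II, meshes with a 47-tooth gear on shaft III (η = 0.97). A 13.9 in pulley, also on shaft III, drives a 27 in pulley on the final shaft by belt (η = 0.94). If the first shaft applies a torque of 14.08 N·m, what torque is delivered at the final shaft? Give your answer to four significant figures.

76.89 N·m

After the worm (54/4): 14.08 × 13.5 × 0.69 = 131.16 N·m
After the gear mesh (47/142): 131.16 × 0.33099 × 0.97 = 42.108 N·m
After the belt (27/13.9): 42.108 × 1.9424 × 0.94 = 76.885 N·m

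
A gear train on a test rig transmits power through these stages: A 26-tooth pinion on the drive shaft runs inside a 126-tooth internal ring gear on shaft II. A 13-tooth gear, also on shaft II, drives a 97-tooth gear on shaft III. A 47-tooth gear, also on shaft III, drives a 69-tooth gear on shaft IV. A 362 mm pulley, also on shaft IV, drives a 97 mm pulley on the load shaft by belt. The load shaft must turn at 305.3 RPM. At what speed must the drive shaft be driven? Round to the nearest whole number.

Overall ratio R = 4.8462 × 7.4615 × 1.4681 × 0.26796 = 14.225.
Required input speed = output speed × R = 305.3 × 14.225 = 4342.8 RPM.

4343 RPM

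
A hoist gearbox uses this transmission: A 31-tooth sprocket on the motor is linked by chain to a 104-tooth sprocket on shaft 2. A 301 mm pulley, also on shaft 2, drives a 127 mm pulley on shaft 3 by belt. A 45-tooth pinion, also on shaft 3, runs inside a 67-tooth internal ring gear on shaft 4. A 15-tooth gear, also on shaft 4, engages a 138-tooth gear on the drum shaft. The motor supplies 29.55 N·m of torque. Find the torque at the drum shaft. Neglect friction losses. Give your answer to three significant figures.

Chain: ratio = 104/31 = 3.3548; torque at shaft 2 = 29.55 × 3.3548 = 99.135 N·m.
Belt: ratio = 127/301 = 0.42193; torque at shaft 3 = 99.135 × 0.42193 = 41.828 N·m.
Internal gear: ratio = 67/45 = 1.4889; torque at shaft 4 = 41.828 × 1.4889 = 62.277 N·m.
Gear mesh: ratio = 138/15 = 9.2; torque at the drum shaft = 62.277 × 9.2 = 572.95 N·m.

573 N·m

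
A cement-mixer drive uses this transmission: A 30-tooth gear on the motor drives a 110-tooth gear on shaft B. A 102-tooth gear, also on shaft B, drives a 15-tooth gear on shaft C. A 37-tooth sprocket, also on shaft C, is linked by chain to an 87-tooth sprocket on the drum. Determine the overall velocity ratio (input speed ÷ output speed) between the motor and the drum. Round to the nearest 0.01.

Each stage contributes driven/driver: gear mesh 110/30 = 3.6667, gear mesh 15/102 = 0.14706, chain 87/37 = 2.3514.
Overall: 3.6667 × 0.14706 × 2.3514 = 1.2679.

1.27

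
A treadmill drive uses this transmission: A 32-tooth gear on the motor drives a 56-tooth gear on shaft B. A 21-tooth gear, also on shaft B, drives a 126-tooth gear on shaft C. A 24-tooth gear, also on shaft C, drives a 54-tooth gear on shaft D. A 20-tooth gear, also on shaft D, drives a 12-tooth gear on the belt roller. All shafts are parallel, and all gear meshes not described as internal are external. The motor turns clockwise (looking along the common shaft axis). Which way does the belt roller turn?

the motor → shaft B: external mesh, 1 reversal → CCW.
shaft B → shaft C: external mesh, 1 reversal → CW.
shaft C → shaft D: external mesh, 1 reversal → CCW.
shaft D → the belt roller: external mesh, 1 reversal → CW.
4 reversals in total — an even number — so the belt roller turns the same way as the motor.

clockwise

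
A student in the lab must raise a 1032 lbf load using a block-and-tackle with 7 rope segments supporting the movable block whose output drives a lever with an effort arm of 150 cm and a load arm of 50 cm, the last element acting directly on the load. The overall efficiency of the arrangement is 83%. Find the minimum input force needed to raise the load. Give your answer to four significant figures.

Block-and-tackle MA = number of supporting rope parts = 7.
Lever MA = effort arm / load arm = 150/50 = 3.
Combined ideal MA = 7 × 3 = 21.
Actual MA = 21 × 0.83 = 17.43.
Effort = load / actual MA = 1032 / 17.43 = 59.208 lbf.

59.21 lbf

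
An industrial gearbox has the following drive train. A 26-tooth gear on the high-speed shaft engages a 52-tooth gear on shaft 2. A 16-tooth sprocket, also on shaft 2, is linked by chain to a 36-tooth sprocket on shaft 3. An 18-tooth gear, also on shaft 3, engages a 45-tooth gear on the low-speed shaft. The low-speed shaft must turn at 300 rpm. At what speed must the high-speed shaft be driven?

Overall ratio R = 2 × 2.25 × 2.5 = 11.25.
Required input speed = output speed × R = 300 × 11.25 = 3375 rpm.

3375 rpm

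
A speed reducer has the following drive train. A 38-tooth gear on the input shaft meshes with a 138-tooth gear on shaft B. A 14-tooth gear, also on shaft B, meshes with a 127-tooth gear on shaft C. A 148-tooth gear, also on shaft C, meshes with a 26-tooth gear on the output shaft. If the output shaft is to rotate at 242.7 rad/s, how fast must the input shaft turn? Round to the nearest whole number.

1405 rad/s

Overall ratio R = 3.6316 × 9.0714 × 0.17568 = 5.7874.
Required input speed = output speed × R = 242.7 × 5.7874 = 1404.6 rad/s.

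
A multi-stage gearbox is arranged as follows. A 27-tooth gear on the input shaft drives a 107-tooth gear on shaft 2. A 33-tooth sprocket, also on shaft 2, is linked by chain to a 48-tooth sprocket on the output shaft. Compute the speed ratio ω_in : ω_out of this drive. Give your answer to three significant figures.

Each stage contributes driven/driver: gear mesh 107/27 = 3.963, chain 48/33 = 1.4545.
Overall: 3.963 × 1.4545 = 5.7643.

5.76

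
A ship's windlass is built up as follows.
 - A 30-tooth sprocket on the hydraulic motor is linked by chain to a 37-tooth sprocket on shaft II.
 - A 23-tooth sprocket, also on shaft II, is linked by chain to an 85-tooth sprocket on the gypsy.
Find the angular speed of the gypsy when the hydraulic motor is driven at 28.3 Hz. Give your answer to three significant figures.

chain 37/30 = 1.2333 → 28.3/1.2333 = 22.946 Hz
chain 85/23 = 3.6957 → 22.946/3.6957 = 6.2089 Hz

6.21 Hz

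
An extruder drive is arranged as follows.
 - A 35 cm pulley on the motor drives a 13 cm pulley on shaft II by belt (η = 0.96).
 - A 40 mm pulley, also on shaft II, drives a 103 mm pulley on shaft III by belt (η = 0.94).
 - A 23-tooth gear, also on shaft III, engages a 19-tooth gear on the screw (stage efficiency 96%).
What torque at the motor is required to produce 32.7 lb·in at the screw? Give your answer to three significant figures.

Overall ratio R = 0.37143 × 2.575 × 0.82609 = 0.79009; overall efficiency η = 0.96 × 0.94 × 0.96 = 0.8663.
Input torque = output torque / (R × η) = 32.7 / (0.79009 × 0.8663) = 47.775 lb·in.

47.8 lb·in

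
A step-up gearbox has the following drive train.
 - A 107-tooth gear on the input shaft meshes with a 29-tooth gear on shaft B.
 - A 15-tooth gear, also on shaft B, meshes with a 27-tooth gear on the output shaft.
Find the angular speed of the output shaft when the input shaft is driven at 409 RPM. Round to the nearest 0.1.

838.4 RPM

Gear mesh: ratio = 29/107 = 0.27103, so shaft B turns at 409 / 0.27103 = 1509.1 RPM.
Gear mesh: ratio = 27/15 = 1.8, so the output shaft turns at 1509.1 / 1.8 = 838.37 RPM.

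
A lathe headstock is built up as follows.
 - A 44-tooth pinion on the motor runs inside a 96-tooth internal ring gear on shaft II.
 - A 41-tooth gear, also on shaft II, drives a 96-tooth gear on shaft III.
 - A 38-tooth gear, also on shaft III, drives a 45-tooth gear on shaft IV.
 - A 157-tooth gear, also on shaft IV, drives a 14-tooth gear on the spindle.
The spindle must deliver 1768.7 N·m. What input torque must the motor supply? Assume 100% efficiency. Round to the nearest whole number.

3279 N·m

Overall ratio R = 2.1818 × 2.3415 × 1.1842 × 0.089172 = 0.53946.
Input torque = output torque / R = 1768.7 / 0.53946 = 3278.6 N·m.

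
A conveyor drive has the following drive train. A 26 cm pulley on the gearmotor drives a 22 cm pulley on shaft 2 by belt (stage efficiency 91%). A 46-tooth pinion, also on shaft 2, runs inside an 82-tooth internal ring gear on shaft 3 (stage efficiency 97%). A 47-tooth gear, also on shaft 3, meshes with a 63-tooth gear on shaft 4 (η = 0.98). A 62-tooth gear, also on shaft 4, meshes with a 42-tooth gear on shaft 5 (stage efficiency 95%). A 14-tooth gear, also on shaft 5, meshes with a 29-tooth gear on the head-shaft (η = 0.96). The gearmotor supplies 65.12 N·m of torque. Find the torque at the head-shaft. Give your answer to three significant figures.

belt 22/26 = 0.84615 → τ = 65.12·0.84615·0.91 = 50.142 N·m
internal gear 82/46 = 1.7826 → τ = 50.142·1.7826·0.97 = 86.703 N·m
gear mesh 63/47 = 1.3404 → τ = 86.703·1.3404·0.98 = 113.89 N·m
gear mesh 42/62 = 0.67742 → τ = 113.89·0.67742·0.95 = 73.296 N·m
gear mesh 29/14 = 2.0714 → τ = 73.296·2.0714·0.96 = 145.76 N·m

146 N·m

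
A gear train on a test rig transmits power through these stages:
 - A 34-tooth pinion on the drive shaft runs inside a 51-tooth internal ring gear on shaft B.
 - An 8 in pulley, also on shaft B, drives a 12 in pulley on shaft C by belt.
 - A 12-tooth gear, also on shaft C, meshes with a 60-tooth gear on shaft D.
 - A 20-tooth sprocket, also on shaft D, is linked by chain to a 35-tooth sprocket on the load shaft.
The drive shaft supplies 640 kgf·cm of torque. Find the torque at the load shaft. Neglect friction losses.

12600 kgf·cm

Internal gear: ratio = 51/34 = 1.5; torque at shaft B = 640 × 1.5 = 960 kgf·cm.
Belt: ratio = 12/8 = 1.5; torque at shaft C = 960 × 1.5 = 1440 kgf·cm.
Gear mesh: ratio = 60/12 = 5; torque at shaft D = 1440 × 5 = 7200 kgf·cm.
Chain: ratio = 35/20 = 1.75; torque at the load shaft = 7200 × 1.75 = 12600 kgf·cm.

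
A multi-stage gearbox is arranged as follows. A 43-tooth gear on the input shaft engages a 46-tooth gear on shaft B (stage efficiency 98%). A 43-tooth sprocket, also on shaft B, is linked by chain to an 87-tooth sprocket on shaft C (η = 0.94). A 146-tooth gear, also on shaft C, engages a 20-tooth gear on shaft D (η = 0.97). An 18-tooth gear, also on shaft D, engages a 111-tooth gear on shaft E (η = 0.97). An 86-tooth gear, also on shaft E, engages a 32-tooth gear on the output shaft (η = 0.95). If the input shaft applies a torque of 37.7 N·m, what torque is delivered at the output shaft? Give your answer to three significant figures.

21.1 N·m

Gear mesh: ratio = 46/43 = 1.0698; torque at shaft B = 37.7 × 1.0698 × 0.98 = 39.524 N·m.
Chain: ratio = 87/43 = 2.0233; torque at shaft C = 39.524 × 2.0233 × 0.94 = 75.168 N·m.
Gear mesh: ratio = 20/146 = 0.13699; torque at shaft D = 75.168 × 0.13699 × 0.97 = 9.9881 N·m.
Gear mesh: ratio = 111/18 = 6.1667; torque at shaft E = 9.9881 × 6.1667 × 0.97 = 59.746 N·m.
Gear mesh: ratio = 32/86 = 0.37209; torque at the output shaft = 59.746 × 0.37209 × 0.95 = 21.119 N·m.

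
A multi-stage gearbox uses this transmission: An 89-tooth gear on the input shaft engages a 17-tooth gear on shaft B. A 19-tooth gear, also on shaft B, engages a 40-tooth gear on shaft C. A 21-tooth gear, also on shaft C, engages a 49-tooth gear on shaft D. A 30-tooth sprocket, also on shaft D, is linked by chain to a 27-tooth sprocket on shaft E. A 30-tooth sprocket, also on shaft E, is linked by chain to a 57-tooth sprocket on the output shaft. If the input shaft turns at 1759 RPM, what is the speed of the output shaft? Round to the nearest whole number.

gear mesh 17/89 = 0.19101 → 1759/0.19101 = 9208.9 RPM
gear mesh 40/19 = 2.1053 → 9208.9/2.1053 = 4374.2 RPM
gear mesh 49/21 = 2.3333 → 4374.2/2.3333 = 1874.7 RPM
chain 27/30 = 0.9 → 1874.7/0.9 = 2083 RPM
chain 57/30 = 1.9 → 2083/1.9 = 1096.3 RPM

1096 RPM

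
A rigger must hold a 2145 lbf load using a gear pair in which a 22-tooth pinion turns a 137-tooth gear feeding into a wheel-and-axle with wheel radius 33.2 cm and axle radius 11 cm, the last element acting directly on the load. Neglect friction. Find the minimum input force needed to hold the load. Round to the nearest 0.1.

114.1 lbf

Gear pair MA = 137/22 = 6.2273.
Wheel-and-axle MA = R/r = 33.2/11 = 3.0182.
Combined ideal MA = 6.2273 × 3.0182 = 18.795.
Effort = load / MA = 2145 / 18.795 = 114.13 lbf.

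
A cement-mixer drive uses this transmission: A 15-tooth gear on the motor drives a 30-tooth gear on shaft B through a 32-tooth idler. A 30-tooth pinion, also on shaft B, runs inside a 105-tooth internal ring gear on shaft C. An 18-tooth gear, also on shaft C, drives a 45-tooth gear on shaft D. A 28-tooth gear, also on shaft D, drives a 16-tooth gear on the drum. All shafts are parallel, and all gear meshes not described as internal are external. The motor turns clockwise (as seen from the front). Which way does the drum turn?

the motor → shaft B: driver → idler → driven is 2 external meshes, 2 reversals → CW.
shaft B → shaft C: internal mesh, same direction → CW.
shaft C → shaft D: external mesh, 1 reversal → CCW.
shaft D → the drum: external mesh, 1 reversal → CW.
4 reversals in total — an even number — so the drum turns the same way as the motor.

clockwise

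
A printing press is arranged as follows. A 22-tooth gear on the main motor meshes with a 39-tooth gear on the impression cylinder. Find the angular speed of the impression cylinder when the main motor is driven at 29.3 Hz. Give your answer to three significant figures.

16.5 Hz

gear mesh 39/22 = 1.7727 → 29.3/1.7727 = 16.528 Hz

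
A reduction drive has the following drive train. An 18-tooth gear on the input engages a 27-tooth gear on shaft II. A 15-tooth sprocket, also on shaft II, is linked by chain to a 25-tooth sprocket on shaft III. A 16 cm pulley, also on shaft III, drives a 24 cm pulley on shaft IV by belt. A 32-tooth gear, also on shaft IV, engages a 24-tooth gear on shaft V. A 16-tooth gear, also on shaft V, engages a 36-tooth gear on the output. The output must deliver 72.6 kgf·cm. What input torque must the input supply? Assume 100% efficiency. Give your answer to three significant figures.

Overall ratio R = 1.5 × 1.6667 × 1.5 × 0.75 × 2.25 = 6.3281.
Input torque = output torque / R = 72.6 / 6.3281 = 11.473 kgf·cm.

11.5 kgf·cm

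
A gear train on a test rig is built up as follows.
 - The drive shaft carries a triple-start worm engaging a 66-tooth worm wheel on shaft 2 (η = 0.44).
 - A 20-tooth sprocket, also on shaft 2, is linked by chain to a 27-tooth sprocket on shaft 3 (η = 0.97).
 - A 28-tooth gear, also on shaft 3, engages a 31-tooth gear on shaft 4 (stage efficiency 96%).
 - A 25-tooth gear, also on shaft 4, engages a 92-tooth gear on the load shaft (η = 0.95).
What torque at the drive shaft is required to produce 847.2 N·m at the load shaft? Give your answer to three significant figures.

18.0 N·m

Overall ratio R = 22 × 1.35 × 1.1071 × 3.68 = 121.01; overall efficiency η = 0.44 × 0.97 × 0.96 × 0.95 = 0.3892.
Input torque = output torque / (R × η) = 847.2 / (121.01 × 0.3892) = 17.987 N·m.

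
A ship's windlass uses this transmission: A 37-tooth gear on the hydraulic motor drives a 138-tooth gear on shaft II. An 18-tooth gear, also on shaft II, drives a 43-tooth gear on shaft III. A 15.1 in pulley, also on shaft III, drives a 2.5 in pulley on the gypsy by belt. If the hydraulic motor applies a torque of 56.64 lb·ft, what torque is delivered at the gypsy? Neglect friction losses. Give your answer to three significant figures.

Gear mesh: ratio = 138/37 = 3.7297; torque at shaft II = 56.64 × 3.7297 = 211.25 lb·ft.
Gear mesh: ratio = 43/18 = 2.3889; torque at shaft III = 211.25 × 2.3889 = 504.66 lb·ft.
Belt: ratio = 2.5/15.1 = 0.16556; torque at the gypsy = 504.66 × 0.16556 = 83.553 lb·ft.

83.6 lb·ft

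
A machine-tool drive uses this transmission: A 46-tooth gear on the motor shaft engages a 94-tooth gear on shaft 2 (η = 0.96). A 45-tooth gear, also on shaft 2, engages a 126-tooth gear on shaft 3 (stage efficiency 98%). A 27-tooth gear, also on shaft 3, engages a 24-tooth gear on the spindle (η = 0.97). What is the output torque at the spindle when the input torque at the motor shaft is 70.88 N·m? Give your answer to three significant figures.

329 N·m

gear mesh 94/46 = 2.0435 → τ = 70.88·2.0435·0.96 = 139.05 N·m
gear mesh 126/45 = 2.8 → τ = 139.05·2.8·0.98 = 381.55 N·m
gear mesh 24/27 = 0.88889 → τ = 381.55·0.88889·0.97 = 328.98 N·m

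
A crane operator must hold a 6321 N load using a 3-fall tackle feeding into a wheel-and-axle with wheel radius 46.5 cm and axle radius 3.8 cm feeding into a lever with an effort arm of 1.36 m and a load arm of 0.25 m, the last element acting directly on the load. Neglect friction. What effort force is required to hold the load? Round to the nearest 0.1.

31.7 N

Block-and-tackle MA = number of supporting rope parts = 3.
Wheel-and-axle MA = R/r = 46.5/3.8 = 12.237.
Lever MA = effort arm / load arm = 1.36/0.25 = 5.44.
Combined ideal MA = 3 × 12.237 × 5.44 = 199.71.
Effort = load / MA = 6321 / 199.71 = 31.652 N.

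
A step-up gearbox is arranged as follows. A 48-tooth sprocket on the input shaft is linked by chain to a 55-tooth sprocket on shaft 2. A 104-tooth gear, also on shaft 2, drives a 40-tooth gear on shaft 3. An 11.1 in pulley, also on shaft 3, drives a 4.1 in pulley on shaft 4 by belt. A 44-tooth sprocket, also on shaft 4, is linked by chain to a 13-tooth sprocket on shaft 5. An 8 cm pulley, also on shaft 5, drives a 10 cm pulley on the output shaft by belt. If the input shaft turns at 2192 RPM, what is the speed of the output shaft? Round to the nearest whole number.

36461 RPM

the input shaft → shaft 2 (chain, 55/48): 2192 ÷ 1.1458 = 1913 RPM
shaft 2 → shaft 3 (gear mesh, 40/104): 1913 ÷ 0.38462 = 4973.8 RPM
shaft 3 → shaft 4 (belt, 4.1/11.1): 4973.8 ÷ 0.36937 = 13466 RPM
shaft 4 → shaft 5 (chain, 13/44): 13466 ÷ 0.29545 = 45576 RPM
shaft 5 → the output shaft (belt, 10/8): 45576 ÷ 1.25 = 36461 RPM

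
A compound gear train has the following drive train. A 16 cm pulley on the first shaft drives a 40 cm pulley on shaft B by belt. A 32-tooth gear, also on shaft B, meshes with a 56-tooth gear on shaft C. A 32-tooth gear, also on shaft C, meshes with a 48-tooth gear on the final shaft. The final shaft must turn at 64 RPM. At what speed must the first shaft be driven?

Overall ratio R = 2.5 × 1.75 × 1.5 = 6.5625.
Required input speed = output speed × R = 64 × 6.5625 = 420 RPM.

420 RPM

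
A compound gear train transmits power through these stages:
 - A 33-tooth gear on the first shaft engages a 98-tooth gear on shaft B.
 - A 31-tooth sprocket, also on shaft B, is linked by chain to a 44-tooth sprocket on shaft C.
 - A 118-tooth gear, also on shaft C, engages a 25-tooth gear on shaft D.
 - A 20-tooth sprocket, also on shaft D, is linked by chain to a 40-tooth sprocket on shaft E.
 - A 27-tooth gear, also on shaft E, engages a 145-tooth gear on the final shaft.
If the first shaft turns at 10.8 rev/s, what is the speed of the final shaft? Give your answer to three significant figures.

1.13 rev/s

the first shaft → shaft B (gear mesh, 98/33): 10.8 ÷ 2.9697 = 3.6367 rev/s
shaft B → shaft C (chain, 44/31): 3.6367 ÷ 1.4194 = 2.5622 rev/s
shaft C → shaft D (gear mesh, 25/118): 2.5622 ÷ 0.21186 = 12.094 rev/s
shaft D → shaft E (chain, 40/20): 12.094 ÷ 2 = 6.0469 rev/s
shaft E → the final shaft (gear mesh, 145/27): 6.0469 ÷ 5.3704 = 1.126 rev/s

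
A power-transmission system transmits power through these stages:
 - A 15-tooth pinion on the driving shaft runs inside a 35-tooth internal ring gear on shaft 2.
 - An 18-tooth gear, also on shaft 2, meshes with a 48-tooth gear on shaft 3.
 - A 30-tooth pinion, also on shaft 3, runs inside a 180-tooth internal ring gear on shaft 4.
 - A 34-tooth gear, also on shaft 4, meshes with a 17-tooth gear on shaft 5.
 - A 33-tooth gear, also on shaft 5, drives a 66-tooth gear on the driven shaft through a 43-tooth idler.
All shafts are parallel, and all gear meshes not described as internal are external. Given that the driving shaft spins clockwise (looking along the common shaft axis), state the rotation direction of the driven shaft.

clockwise

the driving shaft → shaft 2: internal mesh, same direction → CW.
shaft 2 → shaft 3: external mesh, 1 reversal → CCW.
shaft 3 → shaft 4: internal mesh, same direction → CCW.
shaft 4 → shaft 5: external mesh, 1 reversal → CW.
shaft 5 → the driven shaft: driver → idler → driven is 2 external meshes, 2 reversals → CW.
4 reversals in total — an even number — so the driven shaft turns the same way as the driving shaft.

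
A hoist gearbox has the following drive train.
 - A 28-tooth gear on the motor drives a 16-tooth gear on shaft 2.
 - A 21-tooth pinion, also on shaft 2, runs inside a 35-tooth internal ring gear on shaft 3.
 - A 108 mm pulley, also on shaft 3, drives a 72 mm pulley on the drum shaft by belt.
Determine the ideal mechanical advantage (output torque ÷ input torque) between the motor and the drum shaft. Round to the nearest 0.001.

0.635

Each stage contributes driven/driver: gear mesh 16/28 = 0.57143, internal gear 35/21 = 1.6667, belt 72/108 = 0.66667.
Overall: 0.57143 × 1.6667 × 0.66667 = 0.63492.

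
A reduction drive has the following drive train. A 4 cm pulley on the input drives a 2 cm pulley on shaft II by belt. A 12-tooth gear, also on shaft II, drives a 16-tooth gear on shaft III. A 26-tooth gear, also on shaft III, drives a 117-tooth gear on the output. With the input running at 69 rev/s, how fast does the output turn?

23 rev/s

Belt: ratio = 2/4 = 0.5, so shaft II turns at 69 / 0.5 = 138 rev/s.
Gear mesh: ratio = 16/12 = 1.3333, so shaft III turns at 138 / 1.3333 = 103.5 rev/s.
Gear mesh: ratio = 117/26 = 4.5, so the output turns at 103.5 / 4.5 = 23 rev/s.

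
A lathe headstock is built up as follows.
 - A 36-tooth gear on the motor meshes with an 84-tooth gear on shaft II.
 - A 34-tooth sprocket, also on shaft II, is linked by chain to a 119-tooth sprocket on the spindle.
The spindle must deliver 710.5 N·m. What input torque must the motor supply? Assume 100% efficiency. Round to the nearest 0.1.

87.0 N·m

Overall ratio R = 2.3333 × 3.5 = 8.1667.
Input torque = output torque / R = 710.5 / 8.1667 = 87 N·m.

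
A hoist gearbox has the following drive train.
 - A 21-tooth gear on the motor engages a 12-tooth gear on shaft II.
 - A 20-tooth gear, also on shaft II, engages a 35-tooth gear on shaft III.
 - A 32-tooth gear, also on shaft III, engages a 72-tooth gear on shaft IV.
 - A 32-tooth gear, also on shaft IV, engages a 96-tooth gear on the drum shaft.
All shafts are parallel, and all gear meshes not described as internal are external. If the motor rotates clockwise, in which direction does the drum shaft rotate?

the motor → shaft II: external mesh, 1 reversal → CCW.
shaft II → shaft III: external mesh, 1 reversal → CW.
shaft III → shaft IV: external mesh, 1 reversal → CCW.
shaft IV → the drum shaft: external mesh, 1 reversal → CW.
4 reversals in total — an even number — so the drum shaft turns the same way as the motor.

clockwise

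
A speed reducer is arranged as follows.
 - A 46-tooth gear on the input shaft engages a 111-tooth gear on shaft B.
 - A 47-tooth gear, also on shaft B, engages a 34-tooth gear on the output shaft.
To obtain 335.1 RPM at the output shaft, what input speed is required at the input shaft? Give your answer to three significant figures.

585 RPM

Overall ratio R = 2.413 × 0.7234 = 1.7456.
Required input speed = output speed × R = 335.1 × 1.7456 = 584.95 RPM.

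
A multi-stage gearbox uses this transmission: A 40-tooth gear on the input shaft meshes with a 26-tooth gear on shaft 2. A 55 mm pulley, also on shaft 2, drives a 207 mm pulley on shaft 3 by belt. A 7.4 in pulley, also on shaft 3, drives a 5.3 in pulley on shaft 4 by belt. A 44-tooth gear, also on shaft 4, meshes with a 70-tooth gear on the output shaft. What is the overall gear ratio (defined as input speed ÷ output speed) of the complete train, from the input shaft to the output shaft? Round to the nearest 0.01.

2.79

Each stage contributes driven/driver: gear mesh 26/40 = 0.65, belt 207/55 = 3.7636, belt 5.3/7.4 = 0.71622, gear mesh 70/44 = 1.5909.
Overall: 0.65 × 3.7636 × 0.71622 × 1.5909 = 2.7875.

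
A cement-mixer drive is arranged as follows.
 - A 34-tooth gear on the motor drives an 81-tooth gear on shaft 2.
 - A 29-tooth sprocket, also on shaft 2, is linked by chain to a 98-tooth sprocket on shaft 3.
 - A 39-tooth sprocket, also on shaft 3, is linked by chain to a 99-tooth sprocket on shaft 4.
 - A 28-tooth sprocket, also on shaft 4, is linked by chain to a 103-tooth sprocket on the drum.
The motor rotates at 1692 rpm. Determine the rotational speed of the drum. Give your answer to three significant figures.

Gear mesh: ratio = 81/34 = 2.3824, so shaft 2 turns at 1692 / 2.3824 = 710.22 rpm.
Chain: ratio = 98/29 = 3.3793, so shaft 3 turns at 710.22 / 3.3793 = 210.17 rpm.
Chain: ratio = 99/39 = 2.5385, so shaft 4 turns at 210.17 / 2.5385 = 82.793 rpm.
Chain: ratio = 103/28 = 3.6786, so the drum turns at 82.793 / 3.6786 = 22.507 rpm.

22.5 rpm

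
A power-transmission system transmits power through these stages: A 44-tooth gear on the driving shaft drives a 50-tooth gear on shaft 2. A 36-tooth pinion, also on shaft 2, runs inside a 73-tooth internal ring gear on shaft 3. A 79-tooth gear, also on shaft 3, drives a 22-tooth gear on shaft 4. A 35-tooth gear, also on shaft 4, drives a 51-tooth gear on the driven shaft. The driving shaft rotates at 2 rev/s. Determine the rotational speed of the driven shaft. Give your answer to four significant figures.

2.139 rev/s

the driving shaft → shaft 2 (gear mesh, 50/44): 2 ÷ 1.1364 = 1.76 rev/s
shaft 2 → shaft 3 (internal gear, 73/36): 1.76 ÷ 2.0278 = 0.86795 rev/s
shaft 3 → shaft 4 (gear mesh, 22/79): 0.86795 ÷ 0.27848 = 3.1167 rev/s
shaft 4 → the driven shaft (gear mesh, 51/35): 3.1167 ÷ 1.4571 = 2.1389 rev/s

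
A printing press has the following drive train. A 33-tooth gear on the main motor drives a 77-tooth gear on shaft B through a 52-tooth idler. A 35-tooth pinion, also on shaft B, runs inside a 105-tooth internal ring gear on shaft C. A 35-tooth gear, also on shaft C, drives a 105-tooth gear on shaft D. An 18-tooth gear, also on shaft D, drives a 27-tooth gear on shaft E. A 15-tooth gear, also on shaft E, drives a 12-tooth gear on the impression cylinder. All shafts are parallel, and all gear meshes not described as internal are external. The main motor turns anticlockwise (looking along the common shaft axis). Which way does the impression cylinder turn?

the main motor → shaft B: driver → idler → driven is 2 external meshes, 2 reversals → CCW.
shaft B → shaft C: internal mesh, same direction → CCW.
shaft C → shaft D: external mesh, 1 reversal → CW.
shaft D → shaft E: external mesh, 1 reversal → CCW.
shaft E → the impression cylinder: external mesh, 1 reversal → CW.
5 reversals in total — an odd number — so the impression cylinder turns opposite to the main motor.

clockwise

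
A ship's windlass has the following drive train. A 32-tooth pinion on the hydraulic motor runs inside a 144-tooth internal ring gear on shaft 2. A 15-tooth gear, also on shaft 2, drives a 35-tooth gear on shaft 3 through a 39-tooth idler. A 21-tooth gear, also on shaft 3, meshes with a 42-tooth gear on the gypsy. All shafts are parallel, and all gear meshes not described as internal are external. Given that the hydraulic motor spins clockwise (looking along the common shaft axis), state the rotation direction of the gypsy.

the hydraulic motor → shaft 2: internal mesh, same direction → CW.
shaft 2 → shaft 3: driver → idler → driven is 2 external meshes, 2 reversals → CW.
shaft 3 → the gypsy: external mesh, 1 reversal → CCW.
3 reversals in total — an odd number — so the gypsy turns opposite to the hydraulic motor.

anticlockwise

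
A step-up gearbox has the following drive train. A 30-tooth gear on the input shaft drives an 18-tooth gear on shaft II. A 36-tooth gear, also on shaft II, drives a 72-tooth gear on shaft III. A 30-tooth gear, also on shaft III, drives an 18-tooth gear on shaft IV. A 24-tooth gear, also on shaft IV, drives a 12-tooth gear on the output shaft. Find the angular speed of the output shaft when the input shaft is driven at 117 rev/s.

325 rev/s

Gear mesh: ratio = 18/30 = 0.6, so shaft II turns at 117 / 0.6 = 195 rev/s.
Gear mesh: ratio = 72/36 = 2, so shaft III turns at 195 / 2 = 97.5 rev/s.
Gear mesh: ratio = 18/30 = 0.6, so shaft IV turns at 97.5 / 0.6 = 162.5 rev/s.
Gear mesh: ratio = 12/24 = 0.5, so the output shaft turns at 162.5 / 0.5 = 325 rev/s.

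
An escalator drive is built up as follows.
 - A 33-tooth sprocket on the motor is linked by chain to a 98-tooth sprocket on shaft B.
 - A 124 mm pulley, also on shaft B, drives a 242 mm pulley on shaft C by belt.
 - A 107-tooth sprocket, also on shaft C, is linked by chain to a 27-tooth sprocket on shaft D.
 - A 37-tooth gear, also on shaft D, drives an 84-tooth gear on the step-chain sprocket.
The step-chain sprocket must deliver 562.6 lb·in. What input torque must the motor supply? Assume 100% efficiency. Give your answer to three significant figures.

169 lb·in

Overall ratio R = 2.9697 × 1.9516 × 0.25234 × 2.2703 = 3.3202.
Input torque = output torque / R = 562.6 / 3.3202 = 169.45 lb·in.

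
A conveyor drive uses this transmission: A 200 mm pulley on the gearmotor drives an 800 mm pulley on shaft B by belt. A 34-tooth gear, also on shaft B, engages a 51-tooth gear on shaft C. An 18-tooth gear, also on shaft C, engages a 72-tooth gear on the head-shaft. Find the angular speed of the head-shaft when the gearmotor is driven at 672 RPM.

28 RPM

the gearmotor → shaft B (belt, 800/200): 672 ÷ 4 = 168 RPM
shaft B → shaft C (gear mesh, 51/34): 168 ÷ 1.5 = 112 RPM
shaft C → the head-shaft (gear mesh, 72/18): 112 ÷ 4 = 28 RPM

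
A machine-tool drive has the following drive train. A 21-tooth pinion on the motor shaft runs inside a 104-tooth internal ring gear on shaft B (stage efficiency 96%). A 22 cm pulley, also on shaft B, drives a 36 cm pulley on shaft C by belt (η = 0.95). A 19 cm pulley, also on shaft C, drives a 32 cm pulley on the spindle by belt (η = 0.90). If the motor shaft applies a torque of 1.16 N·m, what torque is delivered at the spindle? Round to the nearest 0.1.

internal gear 104/21 = 4.9524 → τ = 1.16·4.9524·0.96 = 5.515 N·m
belt 36/22 = 1.6364 → τ = 5.515·1.6364·0.95 = 8.5733 N·m
belt 32/19 = 1.6842 → τ = 8.5733·1.6842·0.90 = 12.995 N·m

13.0 N·m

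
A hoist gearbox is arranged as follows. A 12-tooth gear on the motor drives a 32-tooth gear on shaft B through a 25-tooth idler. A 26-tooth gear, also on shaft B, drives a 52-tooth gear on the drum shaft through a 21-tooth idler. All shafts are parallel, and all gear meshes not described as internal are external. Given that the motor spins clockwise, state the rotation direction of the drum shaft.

clockwise

the motor → shaft B: driver → idler → driven is 2 external meshes, 2 reversals → CW.
shaft B → the drum shaft: driver → idler → driven is 2 external meshes, 2 reversals → CW.
4 reversals in total — an even number — so the drum shaft turns the same way as the motor.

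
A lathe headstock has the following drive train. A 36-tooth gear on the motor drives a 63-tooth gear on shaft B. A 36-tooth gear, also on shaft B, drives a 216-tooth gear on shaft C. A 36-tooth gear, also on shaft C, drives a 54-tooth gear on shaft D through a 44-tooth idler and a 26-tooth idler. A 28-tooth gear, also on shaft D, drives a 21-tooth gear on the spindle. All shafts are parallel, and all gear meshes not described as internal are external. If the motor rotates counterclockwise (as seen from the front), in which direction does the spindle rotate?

the motor → shaft B: external mesh, 1 reversal → CW.
shaft B → shaft C: external mesh, 1 reversal → CCW.
shaft C → shaft D: driver → idler → idler → driven is 3 external meshes, 3 reversals → CW.
shaft D → the spindle: external mesh, 1 reversal → CCW.
6 reversals in total — an even number — so the spindle turns the same way as the motor.

counterclockwise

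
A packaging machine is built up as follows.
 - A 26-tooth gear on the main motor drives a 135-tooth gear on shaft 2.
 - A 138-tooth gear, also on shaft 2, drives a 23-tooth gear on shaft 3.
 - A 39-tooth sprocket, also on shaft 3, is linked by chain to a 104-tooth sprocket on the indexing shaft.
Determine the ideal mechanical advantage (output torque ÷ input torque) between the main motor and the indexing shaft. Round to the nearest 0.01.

2.31

Each stage contributes driven/driver: gear mesh 135/26 = 5.1923, gear mesh 23/138 = 0.16667, chain 104/39 = 2.6667.
Overall: 5.1923 × 0.16667 × 2.6667 = 2.3077.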